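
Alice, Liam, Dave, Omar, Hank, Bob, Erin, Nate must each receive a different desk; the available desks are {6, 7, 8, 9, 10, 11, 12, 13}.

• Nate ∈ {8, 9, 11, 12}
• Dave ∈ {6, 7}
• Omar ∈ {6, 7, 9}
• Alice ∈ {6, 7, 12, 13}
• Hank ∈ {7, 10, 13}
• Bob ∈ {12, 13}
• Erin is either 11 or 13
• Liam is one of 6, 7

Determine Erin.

The 8 variables together cover exactly {6, 7, 8, 9, 10, 11, 12, 13} — 8 values for 8 variables — and 8 appears only in Nate's list, so Nate = 8.
The 7 still-open variables together cover exactly {6, 7, 9, 10, 11, 12, 13} — 7 values for 7 variables — and 9 appears only in Omar's list, so Omar = 9.
Among the 6 still-open variables, 10 fits only Hank (and all 6 values in {6, 7, 10, 11, 12, 13} must be used), so Hank = 10.
Among the 5 still-open variables, 11 fits only Erin (and all 5 values in {6, 7, 11, 12, 13} must be used), so Erin = 11.

11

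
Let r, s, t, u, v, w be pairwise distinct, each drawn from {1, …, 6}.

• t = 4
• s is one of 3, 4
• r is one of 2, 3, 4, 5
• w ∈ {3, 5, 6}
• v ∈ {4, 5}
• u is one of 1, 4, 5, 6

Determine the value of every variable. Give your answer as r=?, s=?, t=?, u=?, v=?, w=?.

r=2, s=3, t=4, u=1, v=5, w=6

t has just one choice, so t = 4. Remove 4 from r, s, u, v.
That leaves v = 5. Strike 5 from r, u, w.
That leaves s = 3. So r, w can't be 3.
That leaves w = 6. Eliminate 6 elsewhere: u.
That leaves r = 2.
u has just one choice, so u = 1.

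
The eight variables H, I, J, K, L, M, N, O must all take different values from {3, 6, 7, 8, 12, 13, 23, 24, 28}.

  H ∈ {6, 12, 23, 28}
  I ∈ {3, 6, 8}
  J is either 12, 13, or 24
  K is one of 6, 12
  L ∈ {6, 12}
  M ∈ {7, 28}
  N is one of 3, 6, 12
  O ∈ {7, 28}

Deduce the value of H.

K and L between them cover only {6, 12} — a naked pair. Remove those values from H, I, J, N.
That leaves N = 3. Eliminate 3 elsewhere: I.
I's domain is down to {8}, so I = 8.
M and O between them cover only {7, 28} — a naked pair. Remove those values from H.
So H = 23.

23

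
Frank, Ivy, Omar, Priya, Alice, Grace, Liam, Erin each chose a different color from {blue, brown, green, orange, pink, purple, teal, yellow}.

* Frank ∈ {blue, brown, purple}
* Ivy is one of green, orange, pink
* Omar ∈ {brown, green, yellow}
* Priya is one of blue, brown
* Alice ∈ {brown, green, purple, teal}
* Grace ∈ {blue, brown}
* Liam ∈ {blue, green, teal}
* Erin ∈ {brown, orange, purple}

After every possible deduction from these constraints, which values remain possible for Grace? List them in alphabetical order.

blue, brown

Among the 8 variables, pink fits only Ivy (and all 8 values in {blue, brown, green, orange, pink, purple, teal, yellow} must be used), so Ivy = pink.
The 7 still-open variables together cover exactly {blue, brown, green, orange, purple, teal, yellow} — 7 values for 7 variables — and orange appears only in Erin's list, so Erin = orange.
The 6 still-open variables together cover exactly {blue, brown, green, purple, teal, yellow} — 6 values for 6 variables — and yellow appears only in Omar's list, so Omar = yellow.
Priya and Grace between them cover only {blue, brown} — a naked pair. Remove those values from Frank, Alice, Liam.
Frank must be purple (only option left). Eliminate purple elsewhere: Alice.
No further eliminations apply; Grace can still be any of blue, brown.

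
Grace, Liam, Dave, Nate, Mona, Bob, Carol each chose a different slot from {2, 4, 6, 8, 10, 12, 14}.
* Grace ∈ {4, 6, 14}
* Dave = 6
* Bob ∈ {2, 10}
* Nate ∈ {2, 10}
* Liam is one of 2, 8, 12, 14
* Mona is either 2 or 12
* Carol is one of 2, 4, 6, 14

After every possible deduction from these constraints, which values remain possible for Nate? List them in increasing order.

Dave's domain is down to {6}, so Dave = 6. Remove 6 from Grace, Carol.
Among the 6 still-open variables, 8 fits only Liam (and all 6 values in {2, 4, 8, 10, 12, 14} must be used), so Liam = 8.
The 5 still-open variables together cover exactly {2, 4, 10, 12, 14} — 5 values for 5 variables — and 12 appears only in Mona's list, so Mona = 12.
Nate and Bob between them cover only {2, 10} — a naked pair. Remove those values from Carol.
No further eliminations apply; Nate can still be any of 2, 10.

2, 10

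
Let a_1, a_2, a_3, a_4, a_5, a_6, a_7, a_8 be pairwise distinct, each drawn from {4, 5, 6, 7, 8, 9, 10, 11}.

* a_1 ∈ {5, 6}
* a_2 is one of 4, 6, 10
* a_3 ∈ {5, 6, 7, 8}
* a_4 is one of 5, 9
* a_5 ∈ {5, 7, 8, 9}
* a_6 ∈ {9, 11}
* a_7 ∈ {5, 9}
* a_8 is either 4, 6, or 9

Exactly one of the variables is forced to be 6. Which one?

a_1

Among the 8 variables, 10 fits only a_2 (and all 8 values in {4, 5, 6, 7, 8, 9, 10, 11} must be used), so a_2 = 10.
The 7 still-open variables together cover exactly {4, 5, 6, 7, 8, 9, 11} — 7 values for 7 variables — and 4 appears only in a_8's list, so a_8 = 4.
The 6 still-open variables together cover exactly {5, 6, 7, 8, 9, 11} — 6 values for 6 variables — and 11 appears only in a_6's list, so a_6 = 11.
a_4 and a_7 between them cover only {5, 9} — a naked pair. Remove those values from a_1, a_3, a_5.
So 6 goes to a_1.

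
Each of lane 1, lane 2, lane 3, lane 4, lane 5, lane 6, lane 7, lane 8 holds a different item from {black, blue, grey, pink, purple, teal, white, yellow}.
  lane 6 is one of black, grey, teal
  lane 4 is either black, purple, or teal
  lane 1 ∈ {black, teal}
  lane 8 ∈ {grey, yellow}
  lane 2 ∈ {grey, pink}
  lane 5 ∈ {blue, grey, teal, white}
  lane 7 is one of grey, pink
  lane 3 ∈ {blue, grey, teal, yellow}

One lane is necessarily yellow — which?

lane 8

The 8 variables draw from only 8 values {black, blue, grey, pink, purple, teal, white, yellow}, so each is used; only lane 4 can be purple, hence lane 4 = purple.
The 7 still-open variables draw from only 7 values {black, blue, grey, pink, teal, white, yellow}, so each is used; only lane 5 can be white, hence lane 5 = white.
Among the 6 still-open variables, blue fits only lane 3 (and all 6 values in {black, blue, grey, pink, teal, yellow} must be used), so lane 3 = blue.
Among the 5 still-open variables, yellow fits only lane 8 (and all 5 values in {black, grey, pink, teal, yellow} must be used), so lane 8 = yellow.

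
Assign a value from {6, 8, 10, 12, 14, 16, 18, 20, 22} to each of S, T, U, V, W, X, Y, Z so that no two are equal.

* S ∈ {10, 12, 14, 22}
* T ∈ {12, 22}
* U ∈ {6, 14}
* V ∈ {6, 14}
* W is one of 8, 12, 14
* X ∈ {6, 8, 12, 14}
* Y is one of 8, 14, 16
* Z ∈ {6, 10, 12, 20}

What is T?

22

Among the 8 variables, 16 fits only Y (and all 8 values in {6, 8, 10, 12, 14, 16, 20, 22} must be used), so Y = 16.
The 7 still-open variables together cover exactly {6, 8, 10, 12, 14, 20, 22} — 7 values for 7 variables — and 20 appears only in Z's list, so Z = 20.
The 6 still-open variables draw from only 6 values {6, 8, 10, 12, 14, 22}, so each is used; only S can be 10, hence S = 10.
The 5 still-open variables draw from only 5 values {6, 8, 12, 14, 22}, so each is used; only T can be 22, hence T = 22.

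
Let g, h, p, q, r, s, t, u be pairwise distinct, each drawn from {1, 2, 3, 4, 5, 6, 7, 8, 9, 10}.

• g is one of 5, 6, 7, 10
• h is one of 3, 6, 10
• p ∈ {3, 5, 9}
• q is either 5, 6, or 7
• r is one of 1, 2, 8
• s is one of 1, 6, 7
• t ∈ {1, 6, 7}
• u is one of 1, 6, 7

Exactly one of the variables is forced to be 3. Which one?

h

The 3 variables s, t, u are confined to {1, 6, 7}, which locks those values in; drop them from g, h, q, r.
q must be 5 (only option left). Strike 5 from g, p.
g has just one choice, so g = 10. Eliminate 10 elsewhere: h.
So 3 goes to h.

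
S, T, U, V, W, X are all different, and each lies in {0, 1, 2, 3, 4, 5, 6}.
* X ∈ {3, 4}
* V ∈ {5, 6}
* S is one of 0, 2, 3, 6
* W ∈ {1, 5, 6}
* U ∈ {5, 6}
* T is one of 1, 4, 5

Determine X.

U and V share exactly the 2 values {5, 6}; by pigeonhole those values go to them, so strike 5, 6 from S, T, W.
W's domain is down to {1}, so W = 1. Remove 1 from T.
That leaves T = 4. Strike 4 from X.
So X = 3.

3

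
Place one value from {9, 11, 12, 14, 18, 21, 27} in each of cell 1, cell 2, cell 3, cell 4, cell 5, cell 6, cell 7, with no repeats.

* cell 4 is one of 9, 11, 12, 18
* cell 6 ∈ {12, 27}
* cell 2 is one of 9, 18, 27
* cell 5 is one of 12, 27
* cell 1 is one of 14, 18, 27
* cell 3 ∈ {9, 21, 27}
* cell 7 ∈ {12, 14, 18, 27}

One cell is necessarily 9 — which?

The 7 variables together cover exactly {9, 11, 12, 14, 18, 21, 27} — 7 values for 7 variables — and 11 appears only in cell 4's list, so cell 4 = 11.
Among the 6 still-open variables, 21 fits only cell 3 (and all 6 values in {9, 12, 14, 18, 21, 27} must be used), so cell 3 = 21.
Among the 5 still-open variables, 9 fits only cell 2 (and all 5 values in {9, 12, 14, 18, 27} must be used), so cell 2 = 9.

cell 2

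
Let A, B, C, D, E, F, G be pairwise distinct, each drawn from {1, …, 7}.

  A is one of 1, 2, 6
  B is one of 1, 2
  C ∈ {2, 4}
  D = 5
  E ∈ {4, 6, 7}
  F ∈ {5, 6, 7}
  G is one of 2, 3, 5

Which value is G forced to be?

D must be 5 (only option left). Strike 5 from F, G.
The 6 still-open variables draw from only 6 values {1, 2, 3, 4, 6, 7}, so each is used; only G can be 3, hence G = 3.

3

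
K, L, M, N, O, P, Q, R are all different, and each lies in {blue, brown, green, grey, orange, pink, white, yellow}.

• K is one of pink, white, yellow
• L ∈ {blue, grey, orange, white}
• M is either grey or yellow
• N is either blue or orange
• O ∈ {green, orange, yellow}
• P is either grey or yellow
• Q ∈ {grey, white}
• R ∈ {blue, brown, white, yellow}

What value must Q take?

white

Among the 8 variables, brown fits only R (and all 8 values in {blue, brown, green, grey, orange, pink, white, yellow} must be used), so R = brown.
The 7 still-open variables draw from only 7 values {blue, green, grey, orange, pink, white, yellow}, so each is used; only O can be green, hence O = green.
Among the 6 still-open variables, pink fits only K (and all 6 values in {blue, grey, orange, pink, white, yellow} must be used), so K = pink.
M and P share exactly the 2 values {grey, yellow}; by pigeonhole those values go to them, so strike grey, yellow from L, Q.
So Q = white.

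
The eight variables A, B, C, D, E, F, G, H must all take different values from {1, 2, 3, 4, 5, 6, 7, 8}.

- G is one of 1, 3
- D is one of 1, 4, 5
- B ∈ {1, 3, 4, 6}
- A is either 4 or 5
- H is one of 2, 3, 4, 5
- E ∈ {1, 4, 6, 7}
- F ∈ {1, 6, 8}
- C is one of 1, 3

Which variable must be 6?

B

The 8 variables together cover exactly {1, 2, 3, 4, 5, 6, 7, 8} — 8 values for 8 variables — and 2 appears only in H's list, so H = 2.
Among the 7 still-open variables, 7 fits only E (and all 7 values in {1, 3, 4, 5, 6, 7, 8} must be used), so E = 7.
Among the 6 still-open variables, 8 fits only F (and all 6 values in {1, 3, 4, 5, 6, 8} must be used), so F = 8.
Among the 5 still-open variables, 6 fits only B (and all 5 values in {1, 3, 4, 5, 6} must be used), so B = 6.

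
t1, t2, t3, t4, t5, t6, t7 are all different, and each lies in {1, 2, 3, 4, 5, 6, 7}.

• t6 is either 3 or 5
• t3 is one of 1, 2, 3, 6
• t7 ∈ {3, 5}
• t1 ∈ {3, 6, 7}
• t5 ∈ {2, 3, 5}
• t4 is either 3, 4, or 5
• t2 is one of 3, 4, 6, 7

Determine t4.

4

The 7 variables together cover exactly {1, 2, 3, 4, 5, 6, 7} — 7 values for 7 variables — and 1 appears only in t3's list, so t3 = 1.
Among the 6 still-open variables, 2 fits only t5 (and all 6 values in {2, 3, 4, 5, 6, 7} must be used), so t5 = 2.
t6 and t7 between them cover only {3, 5} — a naked pair. Remove those values from t1, t2, t4.
So t4 = 4.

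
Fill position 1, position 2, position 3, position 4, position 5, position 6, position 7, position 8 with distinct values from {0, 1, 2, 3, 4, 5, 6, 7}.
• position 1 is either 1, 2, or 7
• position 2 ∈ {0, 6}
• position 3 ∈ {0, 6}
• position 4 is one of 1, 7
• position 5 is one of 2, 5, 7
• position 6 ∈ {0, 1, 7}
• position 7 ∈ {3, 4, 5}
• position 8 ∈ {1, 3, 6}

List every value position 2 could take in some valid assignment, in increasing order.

Among the 8 variables, 4 fits only position 7 (and all 8 values in {0, 1, 2, 3, 4, 5, 6, 7} must be used), so position 7 = 4.
The 7 still-open variables draw from only 7 values {0, 1, 2, 3, 5, 6, 7}, so each is used; only position 8 can be 3, hence position 8 = 3.
The 6 still-open variables draw from only 6 values {0, 1, 2, 5, 6, 7}, so each is used; only position 5 can be 5, hence position 5 = 5.
The 5 still-open variables together cover exactly {0, 1, 2, 6, 7} — 5 values for 5 variables — and 2 appears only in position 1's list, so position 1 = 2.
position 2 and position 3 share exactly the 2 values {0, 6}; by pigeonhole those values go to them, so strike 0, 6 from position 6.
No further eliminations apply; position 2 can still be any of 0, 6.

0, 6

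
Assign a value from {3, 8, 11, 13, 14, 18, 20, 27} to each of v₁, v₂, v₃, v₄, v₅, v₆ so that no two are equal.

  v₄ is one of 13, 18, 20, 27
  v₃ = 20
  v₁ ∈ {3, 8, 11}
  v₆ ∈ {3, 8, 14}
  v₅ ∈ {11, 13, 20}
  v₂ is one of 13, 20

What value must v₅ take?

11

v₃ has just one choice, so v₃ = 20. Strike 20 from v₂, v₄, v₅.
v₂ has just one choice, so v₂ = 13. Eliminate 13 elsewhere: v₄, v₅.
So v₅ = 11.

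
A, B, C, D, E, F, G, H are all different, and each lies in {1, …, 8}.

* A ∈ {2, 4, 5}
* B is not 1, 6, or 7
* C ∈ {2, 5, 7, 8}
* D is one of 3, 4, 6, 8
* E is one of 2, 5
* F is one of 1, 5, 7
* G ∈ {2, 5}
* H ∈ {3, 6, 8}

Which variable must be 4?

The 8 variables draw from only 8 values {1, 2, 3, 4, 5, 6, 7, 8}, so each is used; only F can be 1, hence F = 1.
The 7 still-open variables draw from only 7 values {2, 3, 4, 5, 6, 7, 8}, so each is used; only C can be 7, hence C = 7.
E and G between them cover only {2, 5} — a naked pair. Remove those values from A, B.
So 4 goes to A.

A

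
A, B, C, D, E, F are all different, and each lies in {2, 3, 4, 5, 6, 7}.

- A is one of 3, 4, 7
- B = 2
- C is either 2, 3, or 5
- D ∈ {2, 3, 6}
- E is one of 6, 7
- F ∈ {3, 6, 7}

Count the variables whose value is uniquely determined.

B must be 2 (only option left). Remove 2 from C, D.
The 5 still-open variables together cover exactly {3, 4, 5, 6, 7} — 5 values for 5 variables — and 4 appears only in A's list, so A = 4.
The 4 still-open variables together cover exactly {3, 5, 6, 7} — 4 values for 4 variables — and 5 appears only in C's list, so C = 5.
Determined: A=4, B=2, C=5. The other variables each still have more than one consistent value. That makes 3.

3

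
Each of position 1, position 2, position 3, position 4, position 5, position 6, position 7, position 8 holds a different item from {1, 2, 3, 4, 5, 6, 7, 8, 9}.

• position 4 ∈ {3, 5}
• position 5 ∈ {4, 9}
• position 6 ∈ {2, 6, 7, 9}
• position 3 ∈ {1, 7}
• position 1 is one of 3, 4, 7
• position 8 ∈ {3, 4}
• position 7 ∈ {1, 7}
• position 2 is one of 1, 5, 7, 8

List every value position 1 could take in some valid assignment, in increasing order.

3, 4

position 3 and position 7 between them cover only {1, 7} — a naked pair. Remove those values from position 1, position 2, position 6.
position 1 and position 8 share exactly the 2 values {3, 4}; by pigeonhole those values go to them, so strike 3, 4 from position 4, position 5.
That leaves position 4 = 5. Eliminate 5 elsewhere: position 2.
position 5 must be 9 (only option left). Strike 9 from position 6.
position 2's domain is down to {8}, so position 2 = 8.
No further eliminations apply; position 1 can still be any of 3, 4.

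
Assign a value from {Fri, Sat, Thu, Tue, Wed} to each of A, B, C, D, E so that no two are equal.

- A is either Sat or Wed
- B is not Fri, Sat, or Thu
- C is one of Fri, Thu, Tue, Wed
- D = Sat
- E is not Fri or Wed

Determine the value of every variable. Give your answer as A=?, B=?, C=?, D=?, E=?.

A=Wed, B=Tue, C=Fri, D=Sat, E=Thu

D must be Sat (only option left). So A, E can't be Sat.
That leaves A = Wed. So B, C can't be Wed.
B has just one choice, so B = Tue. So C, E can't be Tue.
E has just one choice, so E = Thu. Eliminate Thu elsewhere: C.
C must be Fri (only option left).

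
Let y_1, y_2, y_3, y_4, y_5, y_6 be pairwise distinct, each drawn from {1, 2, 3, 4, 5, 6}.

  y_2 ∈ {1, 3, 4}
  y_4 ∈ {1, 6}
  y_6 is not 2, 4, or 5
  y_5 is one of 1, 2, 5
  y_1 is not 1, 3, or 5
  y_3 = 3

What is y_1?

y_3's domain is down to {3}, so y_3 = 3. So y_2, y_6 can't be 3.
The 5 still-open variables together cover exactly {1, 2, 4, 5, 6} — 5 values for 5 variables — and 5 appears only in y_5's list, so y_5 = 5.
The 4 still-open variables draw from only 4 values {1, 2, 4, 6}, so each is used; only y_1 can be 2, hence y_1 = 2.

2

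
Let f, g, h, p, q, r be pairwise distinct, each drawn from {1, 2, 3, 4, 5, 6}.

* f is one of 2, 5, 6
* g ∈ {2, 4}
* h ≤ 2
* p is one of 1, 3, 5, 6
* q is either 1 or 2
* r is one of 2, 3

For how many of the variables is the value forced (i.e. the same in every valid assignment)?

2

The 6 variables draw from only 6 values {1, 2, 3, 4, 5, 6}, so each is used; only g can be 4, hence g = 4.
h and q between them cover only {1, 2} — a naked pair. Remove those values from f, p, r.
r must be 3 (only option left). Remove 3 from p.
Determined: g=4, r=3. The other variables each still have more than one consistent value. That makes 2.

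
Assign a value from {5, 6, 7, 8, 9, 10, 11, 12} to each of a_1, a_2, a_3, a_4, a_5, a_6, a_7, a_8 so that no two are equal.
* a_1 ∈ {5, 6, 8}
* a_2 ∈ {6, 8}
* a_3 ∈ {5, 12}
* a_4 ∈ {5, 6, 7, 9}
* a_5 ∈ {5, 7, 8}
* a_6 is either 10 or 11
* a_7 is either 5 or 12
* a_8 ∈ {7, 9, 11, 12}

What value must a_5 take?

7

Among the 8 variables, 10 fits only a_6 (and all 8 values in {5, 6, 7, 8, 9, 10, 11, 12} must be used), so a_6 = 10.
The 7 still-open variables together cover exactly {5, 6, 7, 8, 9, 11, 12} — 7 values for 7 variables — and 11 appears only in a_8's list, so a_8 = 11.
The 6 still-open variables draw from only 6 values {5, 6, 7, 8, 9, 12}, so each is used; only a_4 can be 9, hence a_4 = 9.
The 5 still-open variables draw from only 5 values {5, 6, 7, 8, 12}, so each is used; only a_5 can be 7, hence a_5 = 7.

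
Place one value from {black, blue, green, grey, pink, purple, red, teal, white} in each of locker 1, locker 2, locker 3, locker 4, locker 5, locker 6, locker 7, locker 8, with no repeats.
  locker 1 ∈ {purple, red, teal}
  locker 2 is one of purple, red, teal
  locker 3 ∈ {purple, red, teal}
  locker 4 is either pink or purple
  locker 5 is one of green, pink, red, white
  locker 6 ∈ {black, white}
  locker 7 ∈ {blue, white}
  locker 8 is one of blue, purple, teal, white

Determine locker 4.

pink

Among the 8 variables, black fits only locker 6 (and all 8 values in {black, blue, green, pink, purple, red, teal, white} must be used), so locker 6 = black.
The 7 still-open variables draw from only 7 values {blue, green, pink, purple, red, teal, white}, so each is used; only locker 5 can be green, hence locker 5 = green.
Among the 6 still-open variables, pink fits only locker 4 (and all 6 values in {blue, pink, purple, red, teal, white} must be used), so locker 4 = pink.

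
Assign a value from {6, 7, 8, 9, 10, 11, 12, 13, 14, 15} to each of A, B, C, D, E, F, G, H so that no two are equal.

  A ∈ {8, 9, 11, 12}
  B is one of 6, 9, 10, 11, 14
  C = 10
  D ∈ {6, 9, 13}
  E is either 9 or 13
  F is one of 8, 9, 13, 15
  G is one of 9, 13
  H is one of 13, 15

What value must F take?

8

C's domain is down to {10}, so C = 10. Strike 10 from B.
E and G share exactly the 2 values {9, 13}; by pigeonhole those values go to them, so strike 9, 13 from A, B, D, F, H.
D must be 6 (only option left). Eliminate 6 elsewhere: B.
H's domain is down to {15}, so H = 15. Strike 15 from F.
So F = 8.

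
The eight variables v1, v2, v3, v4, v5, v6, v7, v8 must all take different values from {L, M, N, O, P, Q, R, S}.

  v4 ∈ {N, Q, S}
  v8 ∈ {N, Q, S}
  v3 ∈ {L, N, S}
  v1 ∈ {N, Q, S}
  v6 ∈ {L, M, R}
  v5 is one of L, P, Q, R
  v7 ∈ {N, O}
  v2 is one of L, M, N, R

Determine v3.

The 8 variables together cover exactly {L, M, N, O, P, Q, R, S} — 8 values for 8 variables — and O appears only in v7's list, so v7 = O.
The 7 still-open variables draw from only 7 values {L, M, N, P, Q, R, S}, so each is used; only v5 can be P, hence v5 = P.
v1, v4, v8 share exactly the 3 values {N, Q, S}; by pigeonhole those values go to them, so strike N, Q, S from v2, v3.
So v3 = L.

L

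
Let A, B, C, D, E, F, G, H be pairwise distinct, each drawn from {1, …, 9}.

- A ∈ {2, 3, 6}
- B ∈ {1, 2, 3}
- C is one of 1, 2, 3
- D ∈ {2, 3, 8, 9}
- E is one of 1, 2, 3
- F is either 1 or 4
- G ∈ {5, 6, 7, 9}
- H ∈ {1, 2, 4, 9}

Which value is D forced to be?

B, C, E between them cover only {1, 2, 3} — a naked triple. Remove those values from A, D, F, H.
A has just one choice, so A = 6. Eliminate 6 elsewhere: G.
That leaves F = 4. Eliminate 4 elsewhere: H.
H must be 9 (only option left). Strike 9 from D, G.
So D = 8.

8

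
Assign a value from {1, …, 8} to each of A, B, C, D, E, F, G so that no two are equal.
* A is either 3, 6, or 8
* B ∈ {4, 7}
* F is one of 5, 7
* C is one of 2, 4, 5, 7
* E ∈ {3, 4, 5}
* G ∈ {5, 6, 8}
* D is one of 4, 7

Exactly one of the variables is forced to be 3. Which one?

E

The 7 variables draw from only 7 values {2, 3, 4, 5, 6, 7, 8}, so each is used; only C can be 2, hence C = 2.
The 2 variables B and D are confined to {4, 7}, which locks those values in; drop them from E, F.
F must be 5 (only option left). Strike 5 from E, G.
So 3 goes to E.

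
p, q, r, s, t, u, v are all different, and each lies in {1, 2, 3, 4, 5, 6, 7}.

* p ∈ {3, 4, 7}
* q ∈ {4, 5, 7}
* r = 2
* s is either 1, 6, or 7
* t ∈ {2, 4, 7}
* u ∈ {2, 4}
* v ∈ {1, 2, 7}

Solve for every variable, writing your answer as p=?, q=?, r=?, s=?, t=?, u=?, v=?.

r's domain is down to {2}, so r = 2. Remove 2 from t, u, v.
u's domain is down to {4}, so u = 4. Strike 4 from p, q, t.
t's domain is down to {7}, so t = 7. So p, q, s, v can't be 7.
v must be 1 (only option left). Eliminate 1 elsewhere: s.
p must be 3 (only option left).
That leaves q = 5.
That leaves s = 6.

p=3, q=5, r=2, s=6, t=7, u=4, v=1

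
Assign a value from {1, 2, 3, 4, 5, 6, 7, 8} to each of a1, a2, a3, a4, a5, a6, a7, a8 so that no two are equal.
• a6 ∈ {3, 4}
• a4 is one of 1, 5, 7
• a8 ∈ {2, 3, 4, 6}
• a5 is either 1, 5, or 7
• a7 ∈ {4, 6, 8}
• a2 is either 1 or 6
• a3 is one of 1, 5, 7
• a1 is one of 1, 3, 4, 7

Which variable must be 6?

a2

The 8 variables together cover exactly {1, 2, 3, 4, 5, 6, 7, 8} — 8 values for 8 variables — and 2 appears only in a8's list, so a8 = 2.
The 7 still-open variables draw from only 7 values {1, 3, 4, 5, 6, 7, 8}, so each is used; only a7 can be 8, hence a7 = 8.
The 6 still-open variables draw from only 6 values {1, 3, 4, 5, 6, 7}, so each is used; only a2 can be 6, hence a2 = 6.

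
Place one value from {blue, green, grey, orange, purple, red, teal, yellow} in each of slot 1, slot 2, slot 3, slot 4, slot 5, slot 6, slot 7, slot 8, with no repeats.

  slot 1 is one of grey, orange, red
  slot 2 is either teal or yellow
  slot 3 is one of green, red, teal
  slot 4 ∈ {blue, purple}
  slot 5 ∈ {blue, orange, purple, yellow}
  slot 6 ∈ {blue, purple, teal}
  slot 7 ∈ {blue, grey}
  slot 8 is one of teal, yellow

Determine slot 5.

The 8 variables draw from only 8 values {blue, green, grey, orange, purple, red, teal, yellow}, so each is used; only slot 3 can be green, hence slot 3 = green.
The 7 still-open variables draw from only 7 values {blue, grey, orange, purple, red, teal, yellow}, so each is used; only slot 1 can be red, hence slot 1 = red.
The 6 still-open variables together cover exactly {blue, grey, orange, purple, teal, yellow} — 6 values for 6 variables — and grey appears only in slot 7's list, so slot 7 = grey.
The 5 still-open variables together cover exactly {blue, orange, purple, teal, yellow} — 5 values for 5 variables — and orange appears only in slot 5's list, so slot 5 = orange.

orange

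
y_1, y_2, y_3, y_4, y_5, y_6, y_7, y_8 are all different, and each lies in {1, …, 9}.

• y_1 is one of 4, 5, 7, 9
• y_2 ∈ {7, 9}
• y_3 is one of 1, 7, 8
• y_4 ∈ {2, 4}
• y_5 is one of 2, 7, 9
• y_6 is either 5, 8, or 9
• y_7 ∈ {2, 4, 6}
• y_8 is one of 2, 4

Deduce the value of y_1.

The 8 variables draw from only 8 values {1, 2, 4, 5, 6, 7, 8, 9}, so each is used; only y_3 can be 1, hence y_3 = 1.
The 7 still-open variables draw from only 7 values {2, 4, 5, 6, 7, 8, 9}, so each is used; only y_7 can be 6, hence y_7 = 6.
The 6 still-open variables together cover exactly {2, 4, 5, 7, 8, 9} — 6 values for 6 variables — and 8 appears only in y_6's list, so y_6 = 8.
The 5 still-open variables together cover exactly {2, 4, 5, 7, 9} — 5 values for 5 variables — and 5 appears only in y_1's list, so y_1 = 5.

5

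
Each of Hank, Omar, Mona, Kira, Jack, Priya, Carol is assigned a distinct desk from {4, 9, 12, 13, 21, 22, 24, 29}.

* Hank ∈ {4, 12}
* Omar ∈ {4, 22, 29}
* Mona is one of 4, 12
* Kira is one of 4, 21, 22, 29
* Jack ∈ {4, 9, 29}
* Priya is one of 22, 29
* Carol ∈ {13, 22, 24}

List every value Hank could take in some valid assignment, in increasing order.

4, 12

Hank and Mona share exactly the 2 values {4, 12}; by pigeonhole those values go to them, so strike 4, 12 from Omar, Kira, Jack.
The 2 variables Omar and Priya are confined to {22, 29}, which locks those values in; drop them from Kira, Jack, Carol.
Kira must be 21 (only option left).
Jack has just one choice, so Jack = 9.
No further eliminations apply; Hank can still be any of 4, 12.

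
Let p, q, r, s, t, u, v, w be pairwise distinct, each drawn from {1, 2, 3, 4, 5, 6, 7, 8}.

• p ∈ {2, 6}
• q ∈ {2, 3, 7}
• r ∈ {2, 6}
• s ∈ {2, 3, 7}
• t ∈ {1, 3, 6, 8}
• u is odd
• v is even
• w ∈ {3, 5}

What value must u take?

The 8 variables draw from only 8 values {1, 2, 3, 4, 5, 6, 7, 8}, so each is used; only v can be 4, hence v = 4.
Among the 7 still-open variables, 8 fits only t (and all 7 values in {1, 2, 3, 5, 6, 7, 8} must be used), so t = 8.
Among the 6 still-open variables, 1 fits only u (and all 6 values in {1, 2, 3, 5, 6, 7} must be used), so u = 1.

1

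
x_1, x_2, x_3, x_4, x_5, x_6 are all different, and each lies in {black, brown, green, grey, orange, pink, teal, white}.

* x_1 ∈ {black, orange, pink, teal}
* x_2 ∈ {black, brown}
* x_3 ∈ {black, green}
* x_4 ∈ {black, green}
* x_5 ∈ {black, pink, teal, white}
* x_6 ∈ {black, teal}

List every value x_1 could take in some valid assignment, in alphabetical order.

orange, pink

The 2 variables x_3 and x_4 are confined to {black, green}, which locks those values in; drop them from x_1, x_2, x_5, x_6.
x_2's domain is down to {brown}, so x_2 = brown.
That leaves x_6 = teal. Eliminate teal elsewhere: x_1, x_5.
No further eliminations apply; x_1 can still be any of orange, pink.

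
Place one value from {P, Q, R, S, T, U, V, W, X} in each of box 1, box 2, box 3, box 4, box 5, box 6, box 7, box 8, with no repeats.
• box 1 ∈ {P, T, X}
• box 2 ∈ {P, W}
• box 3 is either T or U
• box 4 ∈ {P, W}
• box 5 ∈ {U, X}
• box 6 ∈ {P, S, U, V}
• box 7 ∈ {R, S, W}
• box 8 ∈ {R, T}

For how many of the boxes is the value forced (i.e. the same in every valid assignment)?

3

The 8 variables together cover exactly {P, R, S, T, U, V, W, X} — 8 values for 8 variables — and V appears only in box 6's list, so box 6 = V.
The 7 still-open variables draw from only 7 values {P, R, S, T, U, W, X}, so each is used; only box 7 can be S, hence box 7 = S.
The 6 still-open variables together cover exactly {P, R, T, U, W, X} — 6 values for 6 variables — and R appears only in box 8's list, so box 8 = R.
The 2 variables box 2 and box 4 are confined to {P, W}, which locks those values in; drop them from box 1.
Determined: box 6=V, box 7=S, box 8=R. The other boxes each still have more than one consistent value. That makes 3.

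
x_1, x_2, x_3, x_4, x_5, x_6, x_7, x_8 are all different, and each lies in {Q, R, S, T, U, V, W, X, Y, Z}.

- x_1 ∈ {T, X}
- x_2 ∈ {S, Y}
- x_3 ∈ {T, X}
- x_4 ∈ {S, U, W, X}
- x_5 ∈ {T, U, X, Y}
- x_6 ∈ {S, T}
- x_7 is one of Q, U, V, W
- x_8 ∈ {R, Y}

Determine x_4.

W

The 2 variables x_1 and x_3 are confined to {T, X}, which locks those values in; drop them from x_4, x_5, x_6.
x_6's domain is down to {S}, so x_6 = S. So x_2, x_4 can't be S.
x_2's domain is down to {Y}, so x_2 = Y. So x_5, x_8 can't be Y.
x_5 has just one choice, so x_5 = U. Remove U from x_4, x_7.
So x_4 = W.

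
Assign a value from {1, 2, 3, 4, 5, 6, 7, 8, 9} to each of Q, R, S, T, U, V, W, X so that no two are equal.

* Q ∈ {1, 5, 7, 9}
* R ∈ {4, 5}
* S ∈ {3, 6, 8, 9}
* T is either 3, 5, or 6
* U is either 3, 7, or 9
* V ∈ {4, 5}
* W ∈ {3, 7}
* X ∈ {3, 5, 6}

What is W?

Among the 8 variables, 1 fits only Q (and all 8 values in {1, 3, 4, 5, 6, 7, 8, 9} must be used), so Q = 1.
The 7 still-open variables together cover exactly {3, 4, 5, 6, 7, 8, 9} — 7 values for 7 variables — and 8 appears only in S's list, so S = 8.
The 6 still-open variables together cover exactly {3, 4, 5, 6, 7, 9} — 6 values for 6 variables — and 9 appears only in U's list, so U = 9.
The 5 still-open variables draw from only 5 values {3, 4, 5, 6, 7}, so each is used; only W can be 7, hence W = 7.

7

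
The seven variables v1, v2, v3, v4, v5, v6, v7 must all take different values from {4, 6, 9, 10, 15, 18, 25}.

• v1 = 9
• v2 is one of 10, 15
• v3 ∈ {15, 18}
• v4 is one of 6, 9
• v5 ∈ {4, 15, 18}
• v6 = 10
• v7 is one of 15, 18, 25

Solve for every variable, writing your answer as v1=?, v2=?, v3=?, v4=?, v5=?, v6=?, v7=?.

v1 has just one choice, so v1 = 9. Eliminate 9 elsewhere: v4.
That leaves v4 = 6.
v6 must be 10 (only option left). Remove 10 from v2.
v2 must be 15 (only option left). So v3, v5, v7 can't be 15.
v3 must be 18 (only option left). Remove 18 from v5, v7.
v5's domain is down to {4}, so v5 = 4.
v7 must be 25 (only option left).

v1=9, v2=15, v3=18, v4=6, v5=4, v6=10, v7=25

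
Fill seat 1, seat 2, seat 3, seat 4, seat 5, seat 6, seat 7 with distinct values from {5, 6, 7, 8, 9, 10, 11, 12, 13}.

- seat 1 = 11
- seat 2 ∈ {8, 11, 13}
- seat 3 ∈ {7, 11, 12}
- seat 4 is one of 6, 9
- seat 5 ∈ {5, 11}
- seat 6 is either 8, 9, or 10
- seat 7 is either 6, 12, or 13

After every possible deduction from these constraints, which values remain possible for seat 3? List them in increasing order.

7, 12

seat 1 has just one choice, so seat 1 = 11. So seat 2, seat 3, seat 5 can't be 11.
seat 5 has just one choice, so seat 5 = 5.
No further eliminations apply; seat 3 can still be any of 7, 12.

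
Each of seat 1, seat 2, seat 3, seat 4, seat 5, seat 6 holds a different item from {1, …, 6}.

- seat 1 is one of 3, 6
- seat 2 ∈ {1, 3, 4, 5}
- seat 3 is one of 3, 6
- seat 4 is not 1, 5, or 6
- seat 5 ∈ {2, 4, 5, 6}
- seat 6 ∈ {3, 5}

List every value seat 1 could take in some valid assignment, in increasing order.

3, 6

Among the 6 variables, 1 fits only seat 2 (and all 6 values in {1, 2, 3, 4, 5, 6} must be used), so seat 2 = 1.
seat 1 and seat 3 between them cover only {3, 6} — a naked pair. Remove those values from seat 4, seat 5, seat 6.
seat 6 must be 5 (only option left). Strike 5 from seat 5.
No further eliminations apply; seat 1 can still be any of 3, 6.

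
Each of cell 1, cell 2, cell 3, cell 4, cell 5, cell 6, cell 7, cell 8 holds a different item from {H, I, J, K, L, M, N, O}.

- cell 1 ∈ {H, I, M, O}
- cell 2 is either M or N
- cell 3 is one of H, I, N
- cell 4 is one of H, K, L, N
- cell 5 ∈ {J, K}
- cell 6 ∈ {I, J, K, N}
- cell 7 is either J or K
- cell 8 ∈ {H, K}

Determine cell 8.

The 8 variables together cover exactly {H, I, J, K, L, M, N, O} — 8 values for 8 variables — and L appears only in cell 4's list, so cell 4 = L.
The 7 still-open variables draw from only 7 values {H, I, J, K, M, N, O}, so each is used; only cell 1 can be O, hence cell 1 = O.
The 6 still-open variables together cover exactly {H, I, J, K, M, N} — 6 values for 6 variables — and M appears only in cell 2's list, so cell 2 = M.
The 2 variables cell 5 and cell 7 are confined to {J, K}, which locks those values in; drop them from cell 6, cell 8.
So cell 8 = H.

H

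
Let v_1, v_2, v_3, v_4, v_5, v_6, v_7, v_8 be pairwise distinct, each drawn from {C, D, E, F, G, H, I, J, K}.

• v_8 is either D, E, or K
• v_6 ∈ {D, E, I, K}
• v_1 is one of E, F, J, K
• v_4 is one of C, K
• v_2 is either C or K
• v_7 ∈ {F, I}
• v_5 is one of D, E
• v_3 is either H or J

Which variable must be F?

v_7

The 8 variables draw from only 8 values {C, D, E, F, H, I, J, K}, so each is used; only v_3 can be H, hence v_3 = H.
The 7 still-open variables draw from only 7 values {C, D, E, F, I, J, K}, so each is used; only v_1 can be J, hence v_1 = J.
The 6 still-open variables draw from only 6 values {C, D, E, F, I, K}, so each is used; only v_7 can be F, hence v_7 = F.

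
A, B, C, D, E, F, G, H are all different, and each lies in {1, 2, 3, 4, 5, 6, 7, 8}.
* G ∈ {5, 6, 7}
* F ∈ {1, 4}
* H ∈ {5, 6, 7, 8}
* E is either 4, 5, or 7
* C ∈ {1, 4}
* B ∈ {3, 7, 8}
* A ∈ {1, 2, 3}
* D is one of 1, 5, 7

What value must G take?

The 8 variables draw from only 8 values {1, 2, 3, 4, 5, 6, 7, 8}, so each is used; only A can be 2, hence A = 2.
Among the 7 still-open variables, 3 fits only B (and all 7 values in {1, 3, 4, 5, 6, 7, 8} must be used), so B = 3.
The 6 still-open variables draw from only 6 values {1, 4, 5, 6, 7, 8}, so each is used; only H can be 8, hence H = 8.
The 5 still-open variables draw from only 5 values {1, 4, 5, 6, 7}, so each is used; only G can be 6, hence G = 6.

6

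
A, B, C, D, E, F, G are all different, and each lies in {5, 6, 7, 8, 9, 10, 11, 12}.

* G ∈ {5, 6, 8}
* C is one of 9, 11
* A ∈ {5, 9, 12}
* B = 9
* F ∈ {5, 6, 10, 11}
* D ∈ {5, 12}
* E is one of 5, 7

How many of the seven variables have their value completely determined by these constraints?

3

B has just one choice, so B = 9. Eliminate 9 elsewhere: A, C.
That leaves C = 11. So F can't be 11.
A and D between them cover only {5, 12} — a naked pair. Remove those values from E, F, G.
That leaves E = 7.
Determined: B=9, C=11, E=7. The other variables each still have more than one consistent value. That makes 3.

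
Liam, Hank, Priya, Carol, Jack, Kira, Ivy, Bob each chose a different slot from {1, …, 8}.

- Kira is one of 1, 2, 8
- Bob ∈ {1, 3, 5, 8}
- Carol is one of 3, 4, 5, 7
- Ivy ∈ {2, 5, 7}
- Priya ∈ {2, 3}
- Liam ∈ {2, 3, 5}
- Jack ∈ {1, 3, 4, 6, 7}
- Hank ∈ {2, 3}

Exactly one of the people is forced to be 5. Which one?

Liam

Among the 8 variables, 6 fits only Jack (and all 8 values in {1, 2, 3, 4, 5, 6, 7, 8} must be used), so Jack = 6.
The 7 still-open variables together cover exactly {1, 2, 3, 4, 5, 7, 8} — 7 values for 7 variables — and 4 appears only in Carol's list, so Carol = 4.
The 6 still-open variables together cover exactly {1, 2, 3, 5, 7, 8} — 6 values for 6 variables — and 7 appears only in Ivy's list, so Ivy = 7.
Hank and Priya share exactly the 2 values {2, 3}; by pigeonhole those values go to them, so strike 2, 3 from Liam, Kira, Bob.
So 5 goes to Liam.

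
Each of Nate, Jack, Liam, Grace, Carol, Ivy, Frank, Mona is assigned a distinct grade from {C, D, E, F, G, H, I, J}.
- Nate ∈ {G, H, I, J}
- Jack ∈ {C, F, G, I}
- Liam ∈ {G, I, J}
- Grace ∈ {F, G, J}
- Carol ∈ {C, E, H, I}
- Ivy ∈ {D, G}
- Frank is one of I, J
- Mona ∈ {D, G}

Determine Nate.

The 8 variables draw from only 8 values {C, D, E, F, G, H, I, J}, so each is used; only Carol can be E, hence Carol = E.
The 7 still-open variables draw from only 7 values {C, D, F, G, H, I, J}, so each is used; only Jack can be C, hence Jack = C.
Among the 6 still-open variables, F fits only Grace (and all 6 values in {D, F, G, H, I, J} must be used), so Grace = F.
The 5 still-open variables draw from only 5 values {D, G, H, I, J}, so each is used; only Nate can be H, hence Nate = H.

H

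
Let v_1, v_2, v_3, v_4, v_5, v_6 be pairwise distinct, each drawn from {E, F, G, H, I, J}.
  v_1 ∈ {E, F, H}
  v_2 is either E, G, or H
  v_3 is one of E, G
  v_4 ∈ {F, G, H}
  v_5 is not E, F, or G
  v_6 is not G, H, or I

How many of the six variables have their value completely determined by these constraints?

The 6 variables together cover exactly {E, F, G, H, I, J} — 6 values for 6 variables — and I appears only in v_5's list, so v_5 = I.
The 5 still-open variables together cover exactly {E, F, G, H, J} — 5 values for 5 variables — and J appears only in v_6's list, so v_6 = J.
Determined: v_5=I, v_6=J. The other variables each still have more than one consistent value. That makes 2.

2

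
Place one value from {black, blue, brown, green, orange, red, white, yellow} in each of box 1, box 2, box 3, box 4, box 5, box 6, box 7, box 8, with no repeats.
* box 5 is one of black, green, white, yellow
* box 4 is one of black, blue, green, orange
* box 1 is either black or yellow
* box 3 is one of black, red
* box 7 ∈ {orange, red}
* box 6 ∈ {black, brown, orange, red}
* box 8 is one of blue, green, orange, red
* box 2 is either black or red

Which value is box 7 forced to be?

orange

Among the 8 variables, brown fits only box 6 (and all 8 values in {black, blue, brown, green, orange, red, white, yellow} must be used), so box 6 = brown.
The 7 still-open variables draw from only 7 values {black, blue, green, orange, red, white, yellow}, so each is used; only box 5 can be white, hence box 5 = white.
The 6 still-open variables draw from only 6 values {black, blue, green, orange, red, yellow}, so each is used; only box 1 can be yellow, hence box 1 = yellow.
box 2 and box 3 share exactly the 2 values {black, red}; by pigeonhole those values go to them, so strike black, red from box 4, box 7, box 8.
So box 7 = orange.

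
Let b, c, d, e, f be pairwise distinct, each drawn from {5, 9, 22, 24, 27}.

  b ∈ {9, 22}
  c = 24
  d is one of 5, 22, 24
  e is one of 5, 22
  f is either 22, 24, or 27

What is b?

9

c has just one choice, so c = 24. Remove 24 from d, f.
The 4 still-open variables draw from only 4 values {5, 9, 22, 27}, so each is used; only b can be 9, hence b = 9.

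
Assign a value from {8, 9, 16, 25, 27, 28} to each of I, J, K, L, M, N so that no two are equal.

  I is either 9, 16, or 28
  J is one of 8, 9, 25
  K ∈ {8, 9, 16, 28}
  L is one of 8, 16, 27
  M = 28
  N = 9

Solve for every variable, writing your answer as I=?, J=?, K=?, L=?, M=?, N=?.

M has just one choice, so M = 28. Eliminate 28 elsewhere: I, K.
N has just one choice, so N = 9. Remove 9 from I, J, K.
That leaves I = 16. So K, L can't be 16.
That leaves K = 8. Eliminate 8 elsewhere: J, L.
L has just one choice, so L = 27.
That leaves J = 25.

I=16, J=25, K=8, L=27, M=28, N=9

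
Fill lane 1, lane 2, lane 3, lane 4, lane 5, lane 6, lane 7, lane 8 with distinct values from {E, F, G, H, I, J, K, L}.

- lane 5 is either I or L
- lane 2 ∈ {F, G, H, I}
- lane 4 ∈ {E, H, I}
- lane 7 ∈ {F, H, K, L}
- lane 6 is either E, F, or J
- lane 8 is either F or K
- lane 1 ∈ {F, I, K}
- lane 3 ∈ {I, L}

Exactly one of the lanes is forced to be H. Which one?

lane 7

The 8 variables together cover exactly {E, F, G, H, I, J, K, L} — 8 values for 8 variables — and G appears only in lane 2's list, so lane 2 = G.
The 7 still-open variables together cover exactly {E, F, H, I, J, K, L} — 7 values for 7 variables — and J appears only in lane 6's list, so lane 6 = J.
The 6 still-open variables draw from only 6 values {E, F, H, I, K, L}, so each is used; only lane 4 can be E, hence lane 4 = E.
The 5 still-open variables draw from only 5 values {F, H, I, K, L}, so each is used; only lane 7 can be H, hence lane 7 = H.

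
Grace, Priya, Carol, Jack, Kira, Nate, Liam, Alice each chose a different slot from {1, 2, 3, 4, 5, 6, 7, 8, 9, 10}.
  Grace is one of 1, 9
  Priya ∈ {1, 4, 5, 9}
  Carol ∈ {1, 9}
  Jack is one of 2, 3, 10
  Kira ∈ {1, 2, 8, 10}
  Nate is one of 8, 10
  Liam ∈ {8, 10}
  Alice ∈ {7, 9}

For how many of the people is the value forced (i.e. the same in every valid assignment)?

Grace and Carol between them cover only {1, 9} — a naked pair. Remove those values from Priya, Kira, Alice.
Alice has just one choice, so Alice = 7.
Nate and Liam between them cover only {8, 10} — a naked pair. Remove those values from Jack, Kira.
Kira has just one choice, so Kira = 2. Strike 2 from Jack.
Jack has just one choice, so Jack = 3.
Determined: Jack=3, Kira=2, Alice=7. The other people each still have more than one consistent value. That makes 3.

3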